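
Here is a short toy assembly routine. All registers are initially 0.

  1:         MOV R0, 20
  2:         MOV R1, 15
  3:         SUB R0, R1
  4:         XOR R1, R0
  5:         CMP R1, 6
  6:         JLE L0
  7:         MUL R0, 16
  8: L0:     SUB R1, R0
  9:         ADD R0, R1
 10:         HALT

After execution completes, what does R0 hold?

MOV R0, 20 → R0=20
MOV R1, 15 → R1=15
SUB R0, R1 → R0=20-15=5
XOR R1, R0 → R1=15^5=10
CMP R1, 6  (cmp 10,6)
JLE L0: not taken
MUL R0, 16 → R0=5*16=80
SUB R1, R0 → R1=10-80=-70
ADD R0, R1 → R0=80+(-70)=10
halt.

10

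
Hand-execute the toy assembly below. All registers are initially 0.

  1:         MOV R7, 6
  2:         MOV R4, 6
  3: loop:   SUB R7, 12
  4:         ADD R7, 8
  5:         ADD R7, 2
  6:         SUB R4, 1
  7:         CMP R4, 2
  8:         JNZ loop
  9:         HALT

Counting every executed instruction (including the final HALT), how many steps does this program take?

27

MOV R7, 6 → R7=6
MOV R4, 6 → R4=6
SUB R7, 12 → R7=6-12=-6
ADD R7, 8 → R7=(-6)+8=2
ADD R7, 2 → R7=2+2=4
SUB R4, 1 → R4=6-1=5
CMP R4, 2  (cmp 5,2)
JNZ loop: taken
SUB R7, 12 → R7=4-12=-8
ADD R7, 8 → R7=(-8)+8=0
ADD R7, 2 → R7=0+2=2
SUB R4, 1 → R4=5-1=4
CMP R4, 2  (cmp 4,2)
JNZ loop: taken
SUB R7, 12 → R7=2-12=-10
ADD R7, 8 → R7=(-10)+8=-2
ADD R7, 2 → R7=(-2)+2=0
SUB R4, 1 → R4=4-1=3
CMP R4, 2  (cmp 3,2)
JNZ loop: taken
SUB R7, 12 → R7=0-12=-12
ADD R7, 8 → R7=(-12)+8=-4
ADD R7, 2 → R7=(-4)+2=-2
SUB R4, 1 → R4=3-1=2
CMP R4, 2  (cmp 2,2)
JNZ loop: not taken
halt.
Total executed instructions: 27.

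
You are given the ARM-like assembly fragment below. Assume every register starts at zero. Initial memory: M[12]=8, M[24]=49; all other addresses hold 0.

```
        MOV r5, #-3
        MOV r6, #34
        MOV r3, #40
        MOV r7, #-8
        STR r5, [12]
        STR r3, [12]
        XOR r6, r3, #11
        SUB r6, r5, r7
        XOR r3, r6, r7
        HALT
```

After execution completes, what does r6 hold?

MOV r5, #-3 → r5=-3
MOV r6, #34 → r6=34
MOV r3, #40 → r3=40
MOV r7, #-8 → r7=-8
STR r5, [12] → M[12]=-3
STR r3, [12] → M[12]=40
XOR r6, r3, #11 → r6=40^11=35
SUB r6, r5, r7 → r6=(-3)-(-8)=5
XOR r3, r6, r7 → r3=5^(-8)=-3
halt.

5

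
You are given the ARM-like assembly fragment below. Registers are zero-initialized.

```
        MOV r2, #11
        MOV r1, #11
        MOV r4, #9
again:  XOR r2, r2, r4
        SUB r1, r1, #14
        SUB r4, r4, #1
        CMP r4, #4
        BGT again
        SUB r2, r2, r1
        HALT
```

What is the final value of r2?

after MOV r2, #11: r2=11
after MOV r1, #11: r1=11
after MOV r4, #9: r4=9
after XOR r2, r2, r4: r2=11^9=2
after SUB r1, r1, #14: r1=11-14=-3
after SUB r4, r4, #1: r4=9-1=8
CMP r4, #4  (cmp 8,4)
BGT again: taken
after XOR r2, r2, r4: r2=2^8=10
after SUB r1, r1, #14: r1=(-3)-14=-17
after SUB r4, r4, #1: r4=8-1=7
CMP r4, #4  (cmp 7,4)
BGT again: taken
after XOR r2, r2, r4: r2=10^7=13
after SUB r1, r1, #14: r1=(-17)-14=-31
after SUB r4, r4, #1: r4=7-1=6
CMP r4, #4  (cmp 6,4)
BGT again: taken
after XOR r2, r2, r4: r2=13^6=11
after SUB r1, r1, #14: r1=(-31)-14=-45
after SUB r4, r4, #1: r4=6-1=5
CMP r4, #4  (cmp 5,4)
BGT again: taken
after XOR r2, r2, r4: r2=11^5=14
after SUB r1, r1, #14: r1=(-45)-14=-59
after SUB r4, r4, #1: r4=5-1=4
CMP r4, #4  (cmp 4,4)
BGT again: not taken
after SUB r2, r2, r1: r2=14-(-59)=73
halt.

73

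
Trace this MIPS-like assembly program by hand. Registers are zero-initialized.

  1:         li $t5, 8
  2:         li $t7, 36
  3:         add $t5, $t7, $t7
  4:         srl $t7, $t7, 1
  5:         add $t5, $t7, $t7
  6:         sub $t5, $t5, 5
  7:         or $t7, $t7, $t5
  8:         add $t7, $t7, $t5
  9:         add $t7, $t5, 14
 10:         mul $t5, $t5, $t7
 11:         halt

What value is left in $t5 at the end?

after li $t5, 8: $t5=8
after li $t7, 36: $t7=36
after add $t5, $t7, $t7: $t5=36+36=72
after srl $t7, $t7, 1: $t7=36>>1=18
after add $t5, $t7, $t7: $t5=18+18=36
after sub $t5, $t5, 5: $t5=36-5=31
after or $t7, $t7, $t5: $t7=18|31=31
after add $t7, $t7, $t5: $t7=31+31=62
after add $t7, $t5, 14: $t7=31+14=45
after mul $t5, $t5, $t7: $t5=31*45=1395
halt.

1395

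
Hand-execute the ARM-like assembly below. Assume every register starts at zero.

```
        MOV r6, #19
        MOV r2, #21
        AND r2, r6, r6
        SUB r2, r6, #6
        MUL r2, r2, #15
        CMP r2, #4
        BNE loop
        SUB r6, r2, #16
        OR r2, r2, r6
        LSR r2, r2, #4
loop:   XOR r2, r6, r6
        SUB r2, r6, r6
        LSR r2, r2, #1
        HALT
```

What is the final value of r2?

0

after MOV r6, #19: r6=19
after MOV r2, #21: r2=21
after AND r2, r6, r6: r2=19&19=19
after SUB r2, r6, #6: r2=19-6=13
after MUL r2, r2, #15: r2=13*15=195
CMP r2, #4  (cmp 195,4)
BNE loop: taken
after XOR r2, r6, r6: r2=19^19=0
after SUB r2, r6, r6: r2=19-19=0
after LSR r2, r2, #1: r2=0>>1=0
halt.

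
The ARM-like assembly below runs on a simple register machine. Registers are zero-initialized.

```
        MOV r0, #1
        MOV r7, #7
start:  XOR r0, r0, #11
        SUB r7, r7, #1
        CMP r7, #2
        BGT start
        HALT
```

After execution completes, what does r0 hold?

10

after MOV r0, #1: r0=1
after MOV r7, #7: r7=7
after XOR r0, r0, #11: r0=1^11=10
after SUB r7, r7, #1: r7=7-1=6
CMP r7, #2  (cmp 6,2)
BGT start: taken
after XOR r0, r0, #11: r0=10^11=1
after SUB r7, r7, #1: r7=6-1=5
CMP r7, #2  (cmp 5,2)
BGT start: taken
after XOR r0, r0, #11: r0=1^11=10
after SUB r7, r7, #1: r7=5-1=4
CMP r7, #2  (cmp 4,2)
BGT start: taken
after XOR r0, r0, #11: r0=10^11=1
after SUB r7, r7, #1: r7=4-1=3
CMP r7, #2  (cmp 3,2)
BGT start: taken
after XOR r0, r0, #11: r0=1^11=10
after SUB r7, r7, #1: r7=3-1=2
CMP r7, #2  (cmp 2,2)
BGT start: not taken
halt.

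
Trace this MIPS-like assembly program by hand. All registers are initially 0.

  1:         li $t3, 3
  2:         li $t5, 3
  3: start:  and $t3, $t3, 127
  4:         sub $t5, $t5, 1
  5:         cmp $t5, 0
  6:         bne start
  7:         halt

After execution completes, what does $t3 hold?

$t3=3
$t5=3
$t3=3&127=3
$t5=3-1=2
cmp $t5, 0  (cmp 2,0)
bne start: taken
$t3=3&127=3
$t5=2-1=1
cmp $t5, 0  (cmp 1,0)
bne start: taken
$t3=3&127=3
$t5=1-1=0
cmp $t5, 0  (cmp 0,0)
bne start: not taken
halt.

3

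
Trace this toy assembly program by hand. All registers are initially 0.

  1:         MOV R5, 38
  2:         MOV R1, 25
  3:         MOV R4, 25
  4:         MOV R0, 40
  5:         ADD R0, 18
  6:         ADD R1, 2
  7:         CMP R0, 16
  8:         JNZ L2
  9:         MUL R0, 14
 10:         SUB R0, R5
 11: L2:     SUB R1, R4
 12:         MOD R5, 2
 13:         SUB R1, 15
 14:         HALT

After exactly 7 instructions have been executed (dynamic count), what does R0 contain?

58

MOV R5, 38 → R5=38
MOV R1, 25 → R1=25
MOV R4, 25 → R4=25
MOV R0, 40 → R0=40
ADD R0, 18 → R0=40+18=58
ADD R1, 2 → R1=25+2=27
CMP R0, 16  (cmp 58,16)
After step 7: R0 = 58.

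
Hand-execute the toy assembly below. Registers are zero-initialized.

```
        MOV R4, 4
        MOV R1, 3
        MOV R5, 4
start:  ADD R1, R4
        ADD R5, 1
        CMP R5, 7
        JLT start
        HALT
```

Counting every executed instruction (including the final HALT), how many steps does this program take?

16

R4=4
R1=3
R5=4
R1=3+4=7
R5=4+1=5
CMP R5, 7  (cmp 5,7)
JLT start: taken
R1=7+4=11
R5=5+1=6
CMP R5, 7  (cmp 6,7)
JLT start: taken
R1=11+4=15
R5=6+1=7
CMP R5, 7  (cmp 7,7)
JLT start: not taken
halt.
Total executed instructions: 16.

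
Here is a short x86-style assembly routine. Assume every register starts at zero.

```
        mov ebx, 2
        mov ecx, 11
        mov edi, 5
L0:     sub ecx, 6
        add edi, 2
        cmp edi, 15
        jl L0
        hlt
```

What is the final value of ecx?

mov ebx, 2 → ebx=2
mov ecx, 11 → ecx=11
mov edi, 5 → edi=5
sub ecx, 6 → ecx=11-6=5
add edi, 2 → edi=5+2=7
cmp edi, 15  (cmp 7,15)
jl L0: taken
sub ecx, 6 → ecx=5-6=-1
add edi, 2 → edi=7+2=9
cmp edi, 15  (cmp 9,15)
jl L0: taken
sub ecx, 6 → ecx=(-1)-6=-7
add edi, 2 → edi=9+2=11
cmp edi, 15  (cmp 11,15)
jl L0: taken
sub ecx, 6 → ecx=(-7)-6=-13
add edi, 2 → edi=11+2=13
cmp edi, 15  (cmp 13,15)
jl L0: taken
sub ecx, 6 → ecx=(-13)-6=-19
add edi, 2 → edi=13+2=15
cmp edi, 15  (cmp 15,15)
jl L0: not taken
halt.

-19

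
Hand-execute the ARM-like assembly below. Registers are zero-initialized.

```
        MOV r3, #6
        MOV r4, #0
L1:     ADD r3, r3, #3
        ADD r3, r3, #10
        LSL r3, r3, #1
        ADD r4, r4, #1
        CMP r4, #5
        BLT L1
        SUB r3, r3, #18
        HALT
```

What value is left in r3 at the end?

980

after MOV r3, #6: r3=6
after MOV r4, #0: r4=0
after ADD r3, r3, #3: r3=6+3=9
after ADD r3, r3, #10: r3=9+10=19
after LSL r3, r3, #1: r3=19<<1=38
after ADD r4, r4, #1: r4=0+1=1
CMP r4, #5  (cmp 1,5)
BLT L1: taken
after ADD r3, r3, #3: r3=38+3=41
after ADD r3, r3, #10: r3=41+10=51
after LSL r3, r3, #1: r3=51<<1=102
after ADD r4, r4, #1: r4=1+1=2
CMP r4, #5  (cmp 2,5)
BLT L1: taken
after ADD r3, r3, #3: r3=102+3=105
after ADD r3, r3, #10: r3=105+10=115
after LSL r3, r3, #1: r3=115<<1=230
after ADD r4, r4, #1: r4=2+1=3
CMP r4, #5  (cmp 3,5)
BLT L1: taken
after ADD r3, r3, #3: r3=230+3=233
after ADD r3, r3, #10: r3=233+10=243
after LSL r3, r3, #1: r3=243<<1=486
after ADD r4, r4, #1: r4=3+1=4
CMP r4, #5  (cmp 4,5)
BLT L1: taken
after ADD r3, r3, #3: r3=486+3=489
after ADD r3, r3, #10: r3=489+10=499
after LSL r3, r3, #1: r3=499<<1=998
after ADD r4, r4, #1: r4=4+1=5
CMP r4, #5  (cmp 5,5)
BLT L1: not taken
after SUB r3, r3, #18: r3=998-18=980
halt.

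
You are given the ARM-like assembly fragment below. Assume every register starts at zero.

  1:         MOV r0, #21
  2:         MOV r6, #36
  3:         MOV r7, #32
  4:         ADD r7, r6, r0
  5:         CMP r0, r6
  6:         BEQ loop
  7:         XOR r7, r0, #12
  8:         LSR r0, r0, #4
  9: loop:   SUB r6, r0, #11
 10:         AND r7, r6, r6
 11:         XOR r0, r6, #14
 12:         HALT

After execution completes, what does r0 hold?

-8

MOV r0, #21 → r0=21
MOV r6, #36 → r6=36
MOV r7, #32 → r7=32
ADD r7, r6, r0 → r7=36+21=57
CMP r0, r6  (cmp 21,36)
BEQ loop: not taken
XOR r7, r0, #12 → r7=21^12=25
LSR r0, r0, #4 → r0=21>>4=1
SUB r6, r0, #11 → r6=1-11=-10
AND r7, r6, r6 → r7=(-10)&(-10)=-10
XOR r0, r6, #14 → r0=(-10)^14=-8
halt.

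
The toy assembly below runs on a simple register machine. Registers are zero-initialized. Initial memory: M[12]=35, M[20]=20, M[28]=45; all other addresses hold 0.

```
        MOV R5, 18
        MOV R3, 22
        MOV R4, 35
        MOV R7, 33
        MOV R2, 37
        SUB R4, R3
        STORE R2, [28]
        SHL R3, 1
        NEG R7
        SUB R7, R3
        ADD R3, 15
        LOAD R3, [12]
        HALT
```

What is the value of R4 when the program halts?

R5=18
R3=22
R4=35
R7=33
R2=37
R4=35-22=13
STORE R2, [28] → M[28]=37
R3=22<<1=44
R7=-(33)=-33
R7=(-33)-44=-77
R3=44+15=59
R3=M[12]=35
halt.

13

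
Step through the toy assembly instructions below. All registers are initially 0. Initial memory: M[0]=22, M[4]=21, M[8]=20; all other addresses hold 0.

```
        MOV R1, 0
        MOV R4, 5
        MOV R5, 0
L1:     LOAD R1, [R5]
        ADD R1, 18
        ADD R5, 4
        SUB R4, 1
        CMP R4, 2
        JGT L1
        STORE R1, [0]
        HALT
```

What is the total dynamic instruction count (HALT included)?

after MOV R1, 0: R1=0
after MOV R4, 5: R4=5
after MOV R5, 0: R5=0
after LOAD R1, [R5]: R1=M[0]=22
after ADD R1, 18: R1=22+18=40
after ADD R5, 4: R5=0+4=4
after SUB R4, 1: R4=5-1=4
CMP R4, 2  (cmp 4,2)
JGT L1: taken
after LOAD R1, [R5]: R1=M[4]=21
after ADD R1, 18: R1=21+18=39
after ADD R5, 4: R5=4+4=8
after SUB R4, 1: R4=4-1=3
CMP R4, 2  (cmp 3,2)
JGT L1: taken
after LOAD R1, [R5]: R1=M[8]=20
after ADD R1, 18: R1=20+18=38
after ADD R5, 4: R5=8+4=12
after SUB R4, 1: R4=3-1=2
CMP R4, 2  (cmp 2,2)
JGT L1: not taken
STORE R1, [0] → M[0]=38
halt.
Total executed instructions: 23.

23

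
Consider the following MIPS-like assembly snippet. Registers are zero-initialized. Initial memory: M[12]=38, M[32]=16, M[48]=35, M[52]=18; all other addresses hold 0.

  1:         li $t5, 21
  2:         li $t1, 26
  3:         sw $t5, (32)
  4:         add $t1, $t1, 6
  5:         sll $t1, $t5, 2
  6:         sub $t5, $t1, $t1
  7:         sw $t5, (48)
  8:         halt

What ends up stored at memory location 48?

0

li $t5, 21 → $t5=21
li $t1, 26 → $t1=26
sw $t5, (32) → M[32]=21
add $t1, $t1, 6 → $t1=26+6=32
sll $t1, $t5, 2 → $t1=21<<2=84
sub $t5, $t1, $t1 → $t5=84-84=0
sw $t5, (48) → M[48]=0
halt.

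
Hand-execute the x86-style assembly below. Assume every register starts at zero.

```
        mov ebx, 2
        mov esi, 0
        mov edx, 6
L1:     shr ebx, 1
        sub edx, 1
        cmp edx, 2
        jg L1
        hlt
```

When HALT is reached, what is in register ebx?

mov ebx, 2 → ebx=2
mov esi, 0 → esi=0
mov edx, 6 → edx=6
shr ebx, 1 → ebx=2>>1=1
sub edx, 1 → edx=6-1=5
cmp edx, 2  (cmp 5,2)
jg L1: taken
shr ebx, 1 → ebx=1>>1=0
sub edx, 1 → edx=5-1=4
cmp edx, 2  (cmp 4,2)
jg L1: taken
shr ebx, 1 → ebx=0>>1=0
sub edx, 1 → edx=4-1=3
cmp edx, 2  (cmp 3,2)
jg L1: taken
shr ebx, 1 → ebx=0>>1=0
sub edx, 1 → edx=3-1=2
cmp edx, 2  (cmp 2,2)
jg L1: not taken
halt.

0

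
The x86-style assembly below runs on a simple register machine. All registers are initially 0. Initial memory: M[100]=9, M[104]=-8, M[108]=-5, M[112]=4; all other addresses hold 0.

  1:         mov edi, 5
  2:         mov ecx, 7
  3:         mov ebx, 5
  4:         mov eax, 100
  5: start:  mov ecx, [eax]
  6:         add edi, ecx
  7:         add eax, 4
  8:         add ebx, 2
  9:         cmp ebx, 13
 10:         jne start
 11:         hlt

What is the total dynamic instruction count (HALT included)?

edi=5
ecx=7
ebx=5
eax=100
ecx=M[100]=9
edi=5+9=14
eax=100+4=104
ebx=5+2=7
cmp ebx, 13  (cmp 7,13)
jne start: taken
ecx=M[104]=-8
edi=14+(-8)=6
eax=104+4=108
ebx=7+2=9
cmp ebx, 13  (cmp 9,13)
jne start: taken
ecx=M[108]=-5
edi=6+(-5)=1
eax=108+4=112
ebx=9+2=11
cmp ebx, 13  (cmp 11,13)
jne start: taken
ecx=M[112]=4
edi=1+4=5
eax=112+4=116
ebx=11+2=13
cmp ebx, 13  (cmp 13,13)
jne start: not taken
halt.
Total executed instructions: 29.

29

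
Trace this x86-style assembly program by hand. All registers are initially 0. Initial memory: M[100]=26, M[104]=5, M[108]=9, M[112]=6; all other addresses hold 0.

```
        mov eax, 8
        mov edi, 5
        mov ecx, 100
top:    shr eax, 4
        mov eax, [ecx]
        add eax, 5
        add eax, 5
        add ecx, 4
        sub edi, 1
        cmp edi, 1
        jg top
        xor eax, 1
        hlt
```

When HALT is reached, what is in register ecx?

mov eax, 8 → eax=8
mov edi, 5 → edi=5
mov ecx, 100 → ecx=100
shr eax, 4 → eax=8>>4=0
mov eax, [ecx] → eax=M[100]=26
add eax, 5 → eax=26+5=31
add eax, 5 → eax=31+5=36
add ecx, 4 → ecx=100+4=104
sub edi, 1 → edi=5-1=4
cmp edi, 1  (cmp 4,1)
jg top: taken
shr eax, 4 → eax=36>>4=2
mov eax, [ecx] → eax=M[104]=5
add eax, 5 → eax=5+5=10
add eax, 5 → eax=10+5=15
add ecx, 4 → ecx=104+4=108
sub edi, 1 → edi=4-1=3
cmp edi, 1  (cmp 3,1)
jg top: taken
shr eax, 4 → eax=15>>4=0
mov eax, [ecx] → eax=M[108]=9
add eax, 5 → eax=9+5=14
add eax, 5 → eax=14+5=19
add ecx, 4 → ecx=108+4=112
sub edi, 1 → edi=3-1=2
cmp edi, 1  (cmp 2,1)
jg top: taken
shr eax, 4 → eax=19>>4=1
mov eax, [ecx] → eax=M[112]=6
add eax, 5 → eax=6+5=11
add eax, 5 → eax=11+5=16
add ecx, 4 → ecx=112+4=116
sub edi, 1 → edi=2-1=1
cmp edi, 1  (cmp 1,1)
jg top: not taken
xor eax, 1 → eax=16^1=17
halt.

116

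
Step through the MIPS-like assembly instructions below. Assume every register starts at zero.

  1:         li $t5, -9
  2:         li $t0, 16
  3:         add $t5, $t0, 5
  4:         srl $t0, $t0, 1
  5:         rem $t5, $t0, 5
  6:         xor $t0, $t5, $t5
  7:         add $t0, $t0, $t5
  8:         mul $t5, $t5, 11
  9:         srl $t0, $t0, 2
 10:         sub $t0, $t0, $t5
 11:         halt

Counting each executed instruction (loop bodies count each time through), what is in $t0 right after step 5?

after li $t5, -9: $t5=-9
after li $t0, 16: $t0=16
after add $t5, $t0, 5: $t5=16+5=21
after srl $t0, $t0, 1: $t0=16>>1=8
after rem $t5, $t0, 5: $t5=8%5=3
After step 5: $t0 = 8.

8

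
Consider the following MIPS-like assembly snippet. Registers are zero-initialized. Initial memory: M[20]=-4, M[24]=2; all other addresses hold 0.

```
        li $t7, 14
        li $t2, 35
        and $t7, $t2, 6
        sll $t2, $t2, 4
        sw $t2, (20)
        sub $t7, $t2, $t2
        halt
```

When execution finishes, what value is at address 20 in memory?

560

li $t7, 14 → $t7=14
li $t2, 35 → $t2=35
and $t7, $t2, 6 → $t7=35&6=2
sll $t2, $t2, 4 → $t2=35<<4=560
sw $t2, (20) → M[20]=560
sub $t7, $t2, $t2 → $t7=560-560=0
halt.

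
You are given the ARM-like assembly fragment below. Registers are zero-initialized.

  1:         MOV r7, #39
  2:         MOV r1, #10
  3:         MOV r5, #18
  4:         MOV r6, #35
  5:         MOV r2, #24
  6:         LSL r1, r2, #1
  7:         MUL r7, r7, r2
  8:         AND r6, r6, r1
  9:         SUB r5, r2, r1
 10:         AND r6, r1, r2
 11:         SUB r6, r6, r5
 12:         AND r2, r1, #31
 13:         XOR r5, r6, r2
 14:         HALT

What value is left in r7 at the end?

MOV r7, #39 → r7=39
MOV r1, #10 → r1=10
MOV r5, #18 → r5=18
MOV r6, #35 → r6=35
MOV r2, #24 → r2=24
LSL r1, r2, #1 → r1=24<<1=48
MUL r7, r7, r2 → r7=39*24=936
AND r6, r6, r1 → r6=35&48=32
SUB r5, r2, r1 → r5=24-48=-24
AND r6, r1, r2 → r6=48&24=16
SUB r6, r6, r5 → r6=16-(-24)=40
AND r2, r1, #31 → r2=48&31=16
XOR r5, r6, r2 → r5=40^16=56
halt.

936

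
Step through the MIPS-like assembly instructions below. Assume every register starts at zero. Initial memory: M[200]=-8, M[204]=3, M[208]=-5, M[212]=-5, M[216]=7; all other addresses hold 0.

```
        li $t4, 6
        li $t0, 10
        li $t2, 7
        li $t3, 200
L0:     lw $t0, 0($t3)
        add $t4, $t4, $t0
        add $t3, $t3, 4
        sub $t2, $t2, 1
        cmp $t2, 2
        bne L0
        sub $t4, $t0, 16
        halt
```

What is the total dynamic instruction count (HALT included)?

36

$t4=6
$t0=10
$t2=7
$t3=200
$t0=M[200]=-8
$t4=6+(-8)=-2
$t3=200+4=204
$t2=7-1=6
cmp $t2, 2  (cmp 6,2)
bne L0: taken
$t0=M[204]=3
$t4=(-2)+3=1
$t3=204+4=208
$t2=6-1=5
cmp $t2, 2  (cmp 5,2)
bne L0: taken
$t0=M[208]=-5
$t4=1+(-5)=-4
$t3=208+4=212
$t2=5-1=4
cmp $t2, 2  (cmp 4,2)
bne L0: taken
$t0=M[212]=-5
$t4=(-4)+(-5)=-9
$t3=212+4=216
$t2=4-1=3
cmp $t2, 2  (cmp 3,2)
bne L0: taken
$t0=M[216]=7
$t4=(-9)+7=-2
$t3=216+4=220
$t2=3-1=2
cmp $t2, 2  (cmp 2,2)
bne L0: not taken
$t4=7-16=-9
halt.
Total executed instructions: 36.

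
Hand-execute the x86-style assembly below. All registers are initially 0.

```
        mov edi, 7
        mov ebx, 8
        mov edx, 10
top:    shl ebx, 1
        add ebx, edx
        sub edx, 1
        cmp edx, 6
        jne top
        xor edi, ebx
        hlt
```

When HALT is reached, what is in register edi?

268

mov edi, 7 → edi=7
mov ebx, 8 → ebx=8
mov edx, 10 → edx=10
shl ebx, 1 → ebx=8<<1=16
add ebx, edx → ebx=16+10=26
sub edx, 1 → edx=10-1=9
cmp edx, 6  (cmp 9,6)
jne top: taken
shl ebx, 1 → ebx=26<<1=52
add ebx, edx → ebx=52+9=61
sub edx, 1 → edx=9-1=8
cmp edx, 6  (cmp 8,6)
jne top: taken
shl ebx, 1 → ebx=61<<1=122
add ebx, edx → ebx=122+8=130
sub edx, 1 → edx=8-1=7
cmp edx, 6  (cmp 7,6)
jne top: taken
shl ebx, 1 → ebx=130<<1=260
add ebx, edx → ebx=260+7=267
sub edx, 1 → edx=7-1=6
cmp edx, 6  (cmp 6,6)
jne top: not taken
xor edi, ebx → edi=7^267=268
halt.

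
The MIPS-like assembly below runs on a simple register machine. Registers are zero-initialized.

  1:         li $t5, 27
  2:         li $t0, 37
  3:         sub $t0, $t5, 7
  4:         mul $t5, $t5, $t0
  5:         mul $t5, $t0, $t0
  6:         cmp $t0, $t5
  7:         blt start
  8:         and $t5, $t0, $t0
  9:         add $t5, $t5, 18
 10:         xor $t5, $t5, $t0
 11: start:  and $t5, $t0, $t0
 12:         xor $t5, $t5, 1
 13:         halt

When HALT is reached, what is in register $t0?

$t5=27
$t0=37
$t0=27-7=20
$t5=27*20=540
$t5=20*20=400
cmp $t0, $t5  (cmp 20,400)
blt start: taken
$t5=20&20=20
$t5=20^1=21
halt.

20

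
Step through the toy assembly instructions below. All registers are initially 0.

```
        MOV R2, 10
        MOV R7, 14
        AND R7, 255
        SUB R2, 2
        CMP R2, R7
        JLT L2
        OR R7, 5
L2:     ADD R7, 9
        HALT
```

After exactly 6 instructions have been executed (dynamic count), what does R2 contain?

8

after MOV R2, 10: R2=10
after MOV R7, 14: R7=14
after AND R7, 255: R7=14&255=14
after SUB R2, 2: R2=10-2=8
CMP R2, R7  (cmp 8,14)
JLT L2: taken
After step 6: R2 = 8.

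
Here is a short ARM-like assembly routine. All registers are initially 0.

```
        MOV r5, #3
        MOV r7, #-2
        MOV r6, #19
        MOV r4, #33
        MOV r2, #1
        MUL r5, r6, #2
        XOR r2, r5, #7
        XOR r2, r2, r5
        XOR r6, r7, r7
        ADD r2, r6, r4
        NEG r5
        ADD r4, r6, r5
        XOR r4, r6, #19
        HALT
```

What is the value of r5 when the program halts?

after MOV r5, #3: r5=3
after MOV r7, #-2: r7=-2
after MOV r6, #19: r6=19
after MOV r4, #33: r4=33
after MOV r2, #1: r2=1
after MUL r5, r6, #2: r5=19*2=38
after XOR r2, r5, #7: r2=38^7=33
after XOR r2, r2, r5: r2=33^38=7
after XOR r6, r7, r7: r6=(-2)^(-2)=0
after ADD r2, r6, r4: r2=0+33=33
after NEG r5: r5=-(38)=-38
after ADD r4, r6, r5: r4=0+(-38)=-38
after XOR r4, r6, #19: r4=0^19=19
halt.

-38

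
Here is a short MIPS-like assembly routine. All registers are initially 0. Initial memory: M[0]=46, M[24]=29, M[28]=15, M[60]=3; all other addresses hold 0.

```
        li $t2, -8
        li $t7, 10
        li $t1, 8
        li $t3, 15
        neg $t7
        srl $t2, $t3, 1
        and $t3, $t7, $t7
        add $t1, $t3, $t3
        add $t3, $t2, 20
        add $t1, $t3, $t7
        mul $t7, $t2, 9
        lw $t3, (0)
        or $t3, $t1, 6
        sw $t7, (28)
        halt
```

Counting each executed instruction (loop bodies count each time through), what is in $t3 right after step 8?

li $t2, -8 → $t2=-8
li $t7, 10 → $t7=10
li $t1, 8 → $t1=8
li $t3, 15 → $t3=15
neg $t7 → $t7=-(10)=-10
srl $t2, $t3, 1 → $t2=15>>1=7
and $t3, $t7, $t7 → $t3=(-10)&(-10)=-10
add $t1, $t3, $t3 → $t1=(-10)+(-10)=-20
After step 8: $t3 = -10.

-10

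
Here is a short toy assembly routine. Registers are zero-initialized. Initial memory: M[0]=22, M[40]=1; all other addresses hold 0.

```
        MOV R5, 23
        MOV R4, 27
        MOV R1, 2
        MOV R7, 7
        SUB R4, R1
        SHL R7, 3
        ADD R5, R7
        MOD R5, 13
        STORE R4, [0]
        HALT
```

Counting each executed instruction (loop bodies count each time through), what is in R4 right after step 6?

after MOV R5, 23: R5=23
after MOV R4, 27: R4=27
after MOV R1, 2: R1=2
after MOV R7, 7: R7=7
after SUB R4, R1: R4=27-2=25
after SHL R7, 3: R7=7<<3=56
After step 6: R4 = 25.

25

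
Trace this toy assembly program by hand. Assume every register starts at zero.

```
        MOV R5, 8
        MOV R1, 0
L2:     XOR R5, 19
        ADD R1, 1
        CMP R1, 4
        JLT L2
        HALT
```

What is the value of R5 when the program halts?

R5=8
R1=0
R5=8^19=27
R1=0+1=1
CMP R1, 4  (cmp 1,4)
JLT L2: taken
R5=27^19=8
R1=1+1=2
CMP R1, 4  (cmp 2,4)
JLT L2: taken
R5=8^19=27
R1=2+1=3
CMP R1, 4  (cmp 3,4)
JLT L2: taken
R5=27^19=8
R1=3+1=4
CMP R1, 4  (cmp 4,4)
JLT L2: not taken
halt.

8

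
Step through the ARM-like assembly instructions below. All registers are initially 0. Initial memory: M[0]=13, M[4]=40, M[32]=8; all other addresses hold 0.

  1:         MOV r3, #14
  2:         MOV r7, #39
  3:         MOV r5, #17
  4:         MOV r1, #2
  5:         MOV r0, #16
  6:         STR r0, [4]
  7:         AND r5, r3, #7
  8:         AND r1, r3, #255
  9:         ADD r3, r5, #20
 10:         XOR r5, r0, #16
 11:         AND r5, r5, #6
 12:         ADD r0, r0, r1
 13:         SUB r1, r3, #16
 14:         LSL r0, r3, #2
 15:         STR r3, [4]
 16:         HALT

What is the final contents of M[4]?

after MOV r3, #14: r3=14
after MOV r7, #39: r7=39
after MOV r5, #17: r5=17
after MOV r1, #2: r1=2
after MOV r0, #16: r0=16
STR r0, [4] → M[4]=16
after AND r5, r3, #7: r5=14&7=6
after AND r1, r3, #255: r1=14&255=14
after ADD r3, r5, #20: r3=6+20=26
after XOR r5, r0, #16: r5=16^16=0
after AND r5, r5, #6: r5=0&6=0
after ADD r0, r0, r1: r0=16+14=30
after SUB r1, r3, #16: r1=26-16=10
after LSL r0, r3, #2: r0=26<<2=104
STR r3, [4] → M[4]=26
halt.

26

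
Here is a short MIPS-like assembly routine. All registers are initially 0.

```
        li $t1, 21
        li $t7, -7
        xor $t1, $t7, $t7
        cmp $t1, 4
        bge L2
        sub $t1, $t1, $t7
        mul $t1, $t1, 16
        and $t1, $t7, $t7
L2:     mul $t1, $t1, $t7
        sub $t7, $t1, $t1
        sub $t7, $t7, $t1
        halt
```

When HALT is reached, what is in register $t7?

-49

li $t1, 21 → $t1=21
li $t7, -7 → $t7=-7
xor $t1, $t7, $t7 → $t1=(-7)^(-7)=0
cmp $t1, 4  (cmp 0,4)
bge L2: not taken
sub $t1, $t1, $t7 → $t1=0-(-7)=7
mul $t1, $t1, 16 → $t1=7*16=112
and $t1, $t7, $t7 → $t1=(-7)&(-7)=-7
mul $t1, $t1, $t7 → $t1=(-7)*(-7)=49
sub $t7, $t1, $t1 → $t7=49-49=0
sub $t7, $t7, $t1 → $t7=0-49=-49
halt.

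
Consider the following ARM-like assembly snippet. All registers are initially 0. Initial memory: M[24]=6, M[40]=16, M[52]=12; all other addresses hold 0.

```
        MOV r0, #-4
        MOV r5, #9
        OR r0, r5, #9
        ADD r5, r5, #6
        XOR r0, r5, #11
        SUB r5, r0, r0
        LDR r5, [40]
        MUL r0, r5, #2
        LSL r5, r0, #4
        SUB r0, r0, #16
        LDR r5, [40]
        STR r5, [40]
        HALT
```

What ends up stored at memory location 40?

16

after MOV r0, #-4: r0=-4
after MOV r5, #9: r5=9
after OR r0, r5, #9: r0=9|9=9
after ADD r5, r5, #6: r5=9+6=15
after XOR r0, r5, #11: r0=15^11=4
after SUB r5, r0, r0: r5=4-4=0
after LDR r5, [40]: r5=M[40]=16
after MUL r0, r5, #2: r0=16*2=32
after LSL r5, r0, #4: r5=32<<4=512
after SUB r0, r0, #16: r0=32-16=16
after LDR r5, [40]: r5=M[40]=16
STR r5, [40] → M[40]=16
halt.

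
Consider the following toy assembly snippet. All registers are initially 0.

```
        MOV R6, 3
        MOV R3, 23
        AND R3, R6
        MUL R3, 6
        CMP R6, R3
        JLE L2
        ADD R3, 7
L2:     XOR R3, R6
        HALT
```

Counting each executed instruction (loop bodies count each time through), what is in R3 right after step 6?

R6=3
R3=23
R3=23&3=3
R3=3*6=18
CMP R6, R3  (cmp 3,18)
JLE L2: taken
After step 6: R3 = 18.

18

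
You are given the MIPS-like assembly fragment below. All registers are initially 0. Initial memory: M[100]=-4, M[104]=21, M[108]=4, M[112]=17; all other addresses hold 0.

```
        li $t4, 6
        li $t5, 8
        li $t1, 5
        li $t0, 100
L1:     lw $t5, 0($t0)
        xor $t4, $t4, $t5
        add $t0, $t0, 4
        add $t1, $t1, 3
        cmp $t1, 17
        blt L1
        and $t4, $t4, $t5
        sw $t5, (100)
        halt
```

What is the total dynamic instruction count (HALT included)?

li $t4, 6 → $t4=6
li $t5, 8 → $t5=8
li $t1, 5 → $t1=5
li $t0, 100 → $t0=100
lw $t5, 0($t0) → $t5=M[100]=-4
xor $t4, $t4, $t5 → $t4=6^(-4)=-6
add $t0, $t0, 4 → $t0=100+4=104
add $t1, $t1, 3 → $t1=5+3=8
cmp $t1, 17  (cmp 8,17)
blt L1: taken
lw $t5, 0($t0) → $t5=M[104]=21
xor $t4, $t4, $t5 → $t4=(-6)^21=-17
add $t0, $t0, 4 → $t0=104+4=108
add $t1, $t1, 3 → $t1=8+3=11
cmp $t1, 17  (cmp 11,17)
blt L1: taken
lw $t5, 0($t0) → $t5=M[108]=4
xor $t4, $t4, $t5 → $t4=(-17)^4=-21
add $t0, $t0, 4 → $t0=108+4=112
add $t1, $t1, 3 → $t1=11+3=14
cmp $t1, 17  (cmp 14,17)
blt L1: taken
lw $t5, 0($t0) → $t5=M[112]=17
xor $t4, $t4, $t5 → $t4=(-21)^17=-6
add $t0, $t0, 4 → $t0=112+4=116
add $t1, $t1, 3 → $t1=14+3=17
cmp $t1, 17  (cmp 17,17)
blt L1: not taken
and $t4, $t4, $t5 → $t4=(-6)&17=16
sw $t5, (100) → M[100]=17
halt.
Total executed instructions: 31.

31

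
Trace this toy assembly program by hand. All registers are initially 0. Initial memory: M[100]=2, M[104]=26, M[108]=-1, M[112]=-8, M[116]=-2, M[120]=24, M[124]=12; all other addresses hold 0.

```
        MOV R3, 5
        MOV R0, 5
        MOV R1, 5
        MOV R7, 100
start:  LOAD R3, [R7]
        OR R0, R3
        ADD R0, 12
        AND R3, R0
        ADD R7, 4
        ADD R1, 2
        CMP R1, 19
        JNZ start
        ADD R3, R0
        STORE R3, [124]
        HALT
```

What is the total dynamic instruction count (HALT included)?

63

R3=5
R0=5
R1=5
R7=100
R3=M[100]=2
R0=5|2=7
R0=7+12=19
R3=2&19=2
R7=100+4=104
R1=5+2=7
CMP R1, 19  (cmp 7,19)
JNZ start: taken
R3=M[104]=26
R0=19|26=27
R0=27+12=39
R3=26&39=2
R7=104+4=108
R1=7+2=9
CMP R1, 19  (cmp 9,19)
JNZ start: taken
R3=M[108]=-1
R0=39|(-1)=-1
R0=(-1)+12=11
R3=(-1)&11=11
R7=108+4=112
R1=9+2=11
CMP R1, 19  (cmp 11,19)
JNZ start: taken
R3=M[112]=-8
R0=11|(-8)=-5
R0=(-5)+12=7
R3=(-8)&7=0
R7=112+4=116
R1=11+2=13
CMP R1, 19  (cmp 13,19)
JNZ start: taken
R3=M[116]=-2
R0=7|(-2)=-1
R0=(-1)+12=11
R3=(-2)&11=10
R7=116+4=120
R1=13+2=15
CMP R1, 19  (cmp 15,19)
JNZ start: taken
R3=M[120]=24
R0=11|24=27
R0=27+12=39
R3=24&39=0
R7=120+4=124
R1=15+2=17
CMP R1, 19  (cmp 17,19)
JNZ start: taken
R3=M[124]=12
R0=39|12=47
R0=47+12=59
R3=12&59=8
R7=124+4=128
R1=17+2=19
CMP R1, 19  (cmp 19,19)
JNZ start: not taken
R3=8+59=67
STORE R3, [124] → M[124]=67
halt.
Total executed instructions: 63.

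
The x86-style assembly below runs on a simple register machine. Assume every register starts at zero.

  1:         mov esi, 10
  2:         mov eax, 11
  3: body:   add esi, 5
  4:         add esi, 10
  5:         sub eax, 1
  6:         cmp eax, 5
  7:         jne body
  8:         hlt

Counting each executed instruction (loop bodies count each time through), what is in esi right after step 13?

45

esi=10
eax=11
esi=10+5=15
esi=15+10=25
eax=11-1=10
cmp eax, 5  (cmp 10,5)
jne body: taken
esi=25+5=30
esi=30+10=40
eax=10-1=9
cmp eax, 5  (cmp 9,5)
jne body: taken
esi=40+5=45
After step 13: esi = 45.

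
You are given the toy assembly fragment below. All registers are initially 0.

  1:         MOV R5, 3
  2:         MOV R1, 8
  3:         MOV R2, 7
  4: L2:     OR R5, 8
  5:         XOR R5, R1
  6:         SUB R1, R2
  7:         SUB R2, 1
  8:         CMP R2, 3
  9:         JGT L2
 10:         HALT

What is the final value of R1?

-14

R5=3
R1=8
R2=7
R5=3|8=11
R5=11^8=3
R1=8-7=1
R2=7-1=6
CMP R2, 3  (cmp 6,3)
JGT L2: taken
R5=3|8=11
R5=11^1=10
R1=1-6=-5
R2=6-1=5
CMP R2, 3  (cmp 5,3)
JGT L2: taken
R5=10|8=10
R5=10^(-5)=-15
R1=(-5)-5=-10
R2=5-1=4
CMP R2, 3  (cmp 4,3)
JGT L2: taken
R5=(-15)|8=-7
R5=(-7)^(-10)=15
R1=(-10)-4=-14
R2=4-1=3
CMP R2, 3  (cmp 3,3)
JGT L2: not taken
halt.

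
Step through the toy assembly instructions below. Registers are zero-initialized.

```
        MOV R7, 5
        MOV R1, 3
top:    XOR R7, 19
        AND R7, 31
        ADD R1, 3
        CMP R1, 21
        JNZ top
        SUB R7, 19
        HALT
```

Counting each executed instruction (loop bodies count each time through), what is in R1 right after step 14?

MOV R7, 5 → R7=5
MOV R1, 3 → R1=3
XOR R7, 19 → R7=5^19=22
AND R7, 31 → R7=22&31=22
ADD R1, 3 → R1=3+3=6
CMP R1, 21  (cmp 6,21)
JNZ top: taken
XOR R7, 19 → R7=22^19=5
AND R7, 31 → R7=5&31=5
ADD R1, 3 → R1=6+3=9
CMP R1, 21  (cmp 9,21)
JNZ top: taken
XOR R7, 19 → R7=5^19=22
AND R7, 31 → R7=22&31=22
After step 14: R1 = 9.

9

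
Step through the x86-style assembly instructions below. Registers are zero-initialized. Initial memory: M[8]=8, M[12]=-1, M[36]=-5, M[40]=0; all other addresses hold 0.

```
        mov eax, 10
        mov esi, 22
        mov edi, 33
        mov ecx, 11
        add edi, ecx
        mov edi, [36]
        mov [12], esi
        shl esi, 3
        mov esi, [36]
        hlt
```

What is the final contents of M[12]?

eax=10
esi=22
edi=33
ecx=11
edi=33+11=44
edi=M[36]=-5
mov [12], esi → M[12]=22
esi=22<<3=176
esi=M[36]=-5
halt.

22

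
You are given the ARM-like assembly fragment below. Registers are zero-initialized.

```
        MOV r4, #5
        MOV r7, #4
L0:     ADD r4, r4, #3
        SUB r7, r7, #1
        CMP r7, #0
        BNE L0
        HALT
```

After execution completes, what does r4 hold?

17

MOV r4, #5 → r4=5
MOV r7, #4 → r7=4
ADD r4, r4, #3 → r4=5+3=8
SUB r7, r7, #1 → r7=4-1=3
CMP r7, #0  (cmp 3,0)
BNE L0: taken
ADD r4, r4, #3 → r4=8+3=11
SUB r7, r7, #1 → r7=3-1=2
CMP r7, #0  (cmp 2,0)
BNE L0: taken
ADD r4, r4, #3 → r4=11+3=14
SUB r7, r7, #1 → r7=2-1=1
CMP r7, #0  (cmp 1,0)
BNE L0: taken
ADD r4, r4, #3 → r4=14+3=17
SUB r7, r7, #1 → r7=1-1=0
CMP r7, #0  (cmp 0,0)
BNE L0: not taken
halt.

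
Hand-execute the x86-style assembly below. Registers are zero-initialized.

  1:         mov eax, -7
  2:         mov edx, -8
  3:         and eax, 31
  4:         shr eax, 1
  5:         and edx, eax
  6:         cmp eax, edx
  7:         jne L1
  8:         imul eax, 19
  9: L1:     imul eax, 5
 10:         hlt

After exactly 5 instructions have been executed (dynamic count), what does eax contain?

eax=-7
edx=-8
eax=(-7)&31=25
eax=25>>1=12
edx=(-8)&12=8
After step 5: eax = 12.

12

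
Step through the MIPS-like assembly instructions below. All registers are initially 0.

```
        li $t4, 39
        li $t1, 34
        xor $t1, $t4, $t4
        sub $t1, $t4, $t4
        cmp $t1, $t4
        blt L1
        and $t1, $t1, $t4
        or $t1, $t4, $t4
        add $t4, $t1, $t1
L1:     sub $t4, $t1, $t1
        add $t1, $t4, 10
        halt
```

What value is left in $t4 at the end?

0

after li $t4, 39: $t4=39
after li $t1, 34: $t1=34
after xor $t1, $t4, $t4: $t1=39^39=0
after sub $t1, $t4, $t4: $t1=39-39=0
cmp $t1, $t4  (cmp 0,39)
blt L1: taken
after sub $t4, $t1, $t1: $t4=0-0=0
after add $t1, $t4, 10: $t1=0+10=10
halt.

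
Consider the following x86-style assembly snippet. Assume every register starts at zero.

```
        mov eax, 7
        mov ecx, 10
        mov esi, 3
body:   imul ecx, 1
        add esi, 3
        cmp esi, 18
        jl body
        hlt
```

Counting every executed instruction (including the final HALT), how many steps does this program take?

24

mov eax, 7 → eax=7
mov ecx, 10 → ecx=10
mov esi, 3 → esi=3
imul ecx, 1 → ecx=10*1=10
add esi, 3 → esi=3+3=6
cmp esi, 18  (cmp 6,18)
jl body: taken
imul ecx, 1 → ecx=10*1=10
add esi, 3 → esi=6+3=9
cmp esi, 18  (cmp 9,18)
jl body: taken
imul ecx, 1 → ecx=10*1=10
add esi, 3 → esi=9+3=12
cmp esi, 18  (cmp 12,18)
jl body: taken
imul ecx, 1 → ecx=10*1=10
add esi, 3 → esi=12+3=15
cmp esi, 18  (cmp 15,18)
jl body: taken
imul ecx, 1 → ecx=10*1=10
add esi, 3 → esi=15+3=18
cmp esi, 18  (cmp 18,18)
jl body: not taken
halt.
Total executed instructions: 24.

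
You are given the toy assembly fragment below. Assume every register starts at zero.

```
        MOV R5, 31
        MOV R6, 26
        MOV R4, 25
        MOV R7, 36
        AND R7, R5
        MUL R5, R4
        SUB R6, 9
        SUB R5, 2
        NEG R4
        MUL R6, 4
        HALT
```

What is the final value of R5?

773

MOV R5, 31 → R5=31
MOV R6, 26 → R6=26
MOV R4, 25 → R4=25
MOV R7, 36 → R7=36
AND R7, R5 → R7=36&31=4
MUL R5, R4 → R5=31*25=775
SUB R6, 9 → R6=26-9=17
SUB R5, 2 → R5=775-2=773
NEG R4 → R4=-(25)=-25
MUL R6, 4 → R6=17*4=68
halt.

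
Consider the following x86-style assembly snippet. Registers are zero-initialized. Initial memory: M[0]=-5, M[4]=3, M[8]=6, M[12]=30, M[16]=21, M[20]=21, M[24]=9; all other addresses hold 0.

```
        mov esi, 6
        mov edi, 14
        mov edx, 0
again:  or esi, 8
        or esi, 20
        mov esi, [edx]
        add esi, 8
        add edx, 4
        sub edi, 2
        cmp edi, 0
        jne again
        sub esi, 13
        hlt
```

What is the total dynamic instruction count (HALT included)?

61

mov esi, 6 → esi=6
mov edi, 14 → edi=14
mov edx, 0 → edx=0
or esi, 8 → esi=6|8=14
or esi, 20 → esi=14|20=30
mov esi, [edx] → esi=M[0]=-5
add esi, 8 → esi=(-5)+8=3
add edx, 4 → edx=0+4=4
sub edi, 2 → edi=14-2=12
cmp edi, 0  (cmp 12,0)
jne again: taken
or esi, 8 → esi=3|8=11
or esi, 20 → esi=11|20=31
mov esi, [edx] → esi=M[4]=3
add esi, 8 → esi=3+8=11
add edx, 4 → edx=4+4=8
sub edi, 2 → edi=12-2=10
cmp edi, 0  (cmp 10,0)
jne again: taken
or esi, 8 → esi=11|8=11
or esi, 20 → esi=11|20=31
mov esi, [edx] → esi=M[8]=6
add esi, 8 → esi=6+8=14
add edx, 4 → edx=8+4=12
sub edi, 2 → edi=10-2=8
cmp edi, 0  (cmp 8,0)
jne again: taken
or esi, 8 → esi=14|8=14
or esi, 20 → esi=14|20=30
mov esi, [edx] → esi=M[12]=30
add esi, 8 → esi=30+8=38
add edx, 4 → edx=12+4=16
sub edi, 2 → edi=8-2=6
cmp edi, 0  (cmp 6,0)
jne again: taken
or esi, 8 → esi=38|8=46
or esi, 20 → esi=46|20=62
mov esi, [edx] → esi=M[16]=21
add esi, 8 → esi=21+8=29
add edx, 4 → edx=16+4=20
sub edi, 2 → edi=6-2=4
cmp edi, 0  (cmp 4,0)
jne again: taken
or esi, 8 → esi=29|8=29
or esi, 20 → esi=29|20=29
mov esi, [edx] → esi=M[20]=21
add esi, 8 → esi=21+8=29
add edx, 4 → edx=20+4=24
sub edi, 2 → edi=4-2=2
cmp edi, 0  (cmp 2,0)
jne again: taken
or esi, 8 → esi=29|8=29
or esi, 20 → esi=29|20=29
mov esi, [edx] → esi=M[24]=9
add esi, 8 → esi=9+8=17
add edx, 4 → edx=24+4=28
sub edi, 2 → edi=2-2=0
cmp edi, 0  (cmp 0,0)
jne again: not taken
sub esi, 13 → esi=17-13=4
halt.
Total executed instructions: 61.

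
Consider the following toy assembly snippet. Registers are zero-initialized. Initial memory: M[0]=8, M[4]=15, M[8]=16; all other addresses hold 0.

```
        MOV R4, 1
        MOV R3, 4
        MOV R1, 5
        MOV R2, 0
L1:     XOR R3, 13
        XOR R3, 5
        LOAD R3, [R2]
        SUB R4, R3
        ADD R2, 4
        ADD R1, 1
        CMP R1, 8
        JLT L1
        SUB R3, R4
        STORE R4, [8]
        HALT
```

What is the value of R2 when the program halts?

12

R4=1
R3=4
R1=5
R2=0
R3=4^13=9
R3=9^5=12
R3=M[0]=8
R4=1-8=-7
R2=0+4=4
R1=5+1=6
CMP R1, 8  (cmp 6,8)
JLT L1: taken
R3=8^13=5
R3=5^5=0
R3=M[4]=15
R4=(-7)-15=-22
R2=4+4=8
R1=6+1=7
CMP R1, 8  (cmp 7,8)
JLT L1: taken
R3=15^13=2
R3=2^5=7
R3=M[8]=16
R4=(-22)-16=-38
R2=8+4=12
R1=7+1=8
CMP R1, 8  (cmp 8,8)
JLT L1: not taken
R3=16-(-38)=54
STORE R4, [8] → M[8]=-38
halt.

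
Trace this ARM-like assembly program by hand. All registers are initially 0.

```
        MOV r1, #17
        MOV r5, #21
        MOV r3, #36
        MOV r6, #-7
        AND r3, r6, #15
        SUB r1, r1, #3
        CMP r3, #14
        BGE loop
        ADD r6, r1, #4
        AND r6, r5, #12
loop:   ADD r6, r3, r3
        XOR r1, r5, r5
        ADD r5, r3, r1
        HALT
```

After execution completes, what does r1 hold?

after MOV r1, #17: r1=17
after MOV r5, #21: r5=21
after MOV r3, #36: r3=36
after MOV r6, #-7: r6=-7
after AND r3, r6, #15: r3=(-7)&15=9
after SUB r1, r1, #3: r1=17-3=14
CMP r3, #14  (cmp 9,14)
BGE loop: not taken
after ADD r6, r1, #4: r6=14+4=18
after AND r6, r5, #12: r6=21&12=4
after ADD r6, r3, r3: r6=9+9=18
after XOR r1, r5, r5: r1=21^21=0
after ADD r5, r3, r1: r5=9+0=9
halt.

0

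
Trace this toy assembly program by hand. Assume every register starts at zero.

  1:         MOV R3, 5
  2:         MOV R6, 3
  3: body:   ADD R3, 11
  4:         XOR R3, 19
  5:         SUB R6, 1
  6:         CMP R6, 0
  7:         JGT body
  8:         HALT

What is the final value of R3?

59

after MOV R3, 5: R3=5
after MOV R6, 3: R6=3
after ADD R3, 11: R3=5+11=16
after XOR R3, 19: R3=16^19=3
after SUB R6, 1: R6=3-1=2
CMP R6, 0  (cmp 2,0)
JGT body: taken
after ADD R3, 11: R3=3+11=14
after XOR R3, 19: R3=14^19=29
after SUB R6, 1: R6=2-1=1
CMP R6, 0  (cmp 1,0)
JGT body: taken
after ADD R3, 11: R3=29+11=40
after XOR R3, 19: R3=40^19=59
after SUB R6, 1: R6=1-1=0
CMP R6, 0  (cmp 0,0)
JGT body: not taken
halt.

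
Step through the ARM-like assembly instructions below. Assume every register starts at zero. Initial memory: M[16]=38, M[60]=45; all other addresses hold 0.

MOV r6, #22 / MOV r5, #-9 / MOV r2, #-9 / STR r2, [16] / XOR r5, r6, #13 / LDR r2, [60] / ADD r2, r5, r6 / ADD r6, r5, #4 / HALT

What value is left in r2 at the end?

r6=22
r5=-9
r2=-9
STR r2, [16] → M[16]=-9
r5=22^13=27
r2=M[60]=45
r2=27+22=49
r6=27+4=31
halt.

49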